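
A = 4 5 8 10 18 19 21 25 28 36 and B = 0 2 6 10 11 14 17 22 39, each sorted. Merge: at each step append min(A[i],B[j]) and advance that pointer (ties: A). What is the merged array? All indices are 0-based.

[i=0,j=0] A[i]=4>B[j]=0 take 0 → j++
[i=0,j=1] A[i]=4>B[j]=2 take 2 → j++
[i=0,j=2] A[i]=4<=B[j]=6 take 4 → i++
[i=1,j=2] A[i]=5<=B[j]=6 take 5 → i++
[i=2,j=2] A[i]=8>B[j]=6 take 6 → j++
[i=2,j=3] A[i]=8<=B[j]=10 take 8 → i++
[i=3,j=3] A[i]=10<=B[j]=10 take 10 → i++
[i=4,j=3] A[i]=18>B[j]=10 take 10 → j++
[i=4,j=4] A[i]=18>B[j]=11 take 11 → j++
[i=4,j=5] A[i]=18>B[j]=14 take 14 → j++
[i=4,j=6] A[i]=18>B[j]=17 take 17 → j++
[i=4,j=7] A[i]=18<=B[j]=22 take 18 → i++
[i=5,j=7] A[i]=19<=B[j]=22 take 19 → i++
[i=6,j=7] A[i]=21<=B[j]=22 take 21 → i++
[i=7,j=7] A[i]=25>B[j]=22 take 22 → j++
[i=7,j=8] A[i]=25<=B[j]=39 take 25 → i++
[i=8,j=8] A[i]=28<=B[j]=39 take 28 → i++
[i=9,j=8] A[i]=36<=B[j]=39 take 36 → i++
[i=10,j=8] A done, take B[j]=39 → j++

[0, 2, 4, 5, 6, 8, 10, 10, 11, 14, 17, 18, 19, 21, 22, 25, 28, 36, 39]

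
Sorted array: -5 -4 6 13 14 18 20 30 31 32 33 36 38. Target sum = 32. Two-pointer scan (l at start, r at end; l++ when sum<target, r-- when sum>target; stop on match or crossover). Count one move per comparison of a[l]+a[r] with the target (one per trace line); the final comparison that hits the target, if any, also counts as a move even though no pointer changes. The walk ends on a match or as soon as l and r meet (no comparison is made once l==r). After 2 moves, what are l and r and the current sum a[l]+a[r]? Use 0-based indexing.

l=1, r=11, sum=32

[0,12] -5+38=33 >32 → r--
[0,11] -5+36=31 <32 → l++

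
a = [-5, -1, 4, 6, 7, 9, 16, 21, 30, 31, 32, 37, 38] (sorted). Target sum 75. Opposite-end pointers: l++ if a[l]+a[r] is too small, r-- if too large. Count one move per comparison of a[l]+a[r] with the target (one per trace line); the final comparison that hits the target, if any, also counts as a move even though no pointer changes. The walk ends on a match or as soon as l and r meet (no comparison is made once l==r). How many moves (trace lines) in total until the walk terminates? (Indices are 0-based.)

12 moves

l=0 r=12: -5+38=33 <75, l++
l=1 r=12: -1+38=37 <75, l++
l=2 r=12: 4+38=42 <75, l++
l=3 r=12: 6+38=44 <75, l++
l=4 r=12: 7+38=45 <75, l++
l=5 r=12: 9+38=47 <75, l++
l=6 r=12: 16+38=54 <75, l++
l=7 r=12: 21+38=59 <75, l++
l=8 r=12: 30+38=68 <75, l++
l=9 r=12: 31+38=69 <75, l++
l=10 r=12: 32+38=70 <75, l++
l=11 r=12: 37+38=75, found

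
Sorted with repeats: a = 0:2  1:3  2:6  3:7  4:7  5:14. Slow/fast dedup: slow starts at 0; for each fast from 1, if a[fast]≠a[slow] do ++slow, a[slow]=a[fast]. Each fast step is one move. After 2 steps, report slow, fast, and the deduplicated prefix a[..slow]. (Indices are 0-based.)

(s=0,f=1) a[fast]=3≠a[slow]=2 write a[1]=3 → slow++,fast++
(s=1,f=2) a[fast]=6≠a[slow]=3 write a[2]=6 → slow++,fast++

slow=2, fast=3, prefix=[2, 3, 6]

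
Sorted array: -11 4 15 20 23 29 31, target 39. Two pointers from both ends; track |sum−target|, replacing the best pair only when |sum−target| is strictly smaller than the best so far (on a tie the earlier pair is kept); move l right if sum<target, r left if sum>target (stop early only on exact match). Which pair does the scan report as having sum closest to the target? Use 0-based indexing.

l=0 r=6: -11+31=20 d=19 *, l++
l=1 r=6: 4+31=35 d=4 *, l++
l=2 r=6: 15+31=46 d=7, r--
l=2 r=5: 15+29=44 d=5, r--
l=2 r=4: 15+23=38 d=1 *, l++
l=3 r=4: 20+23=43 d=4, r--

pair (15, 23) with sum 38 (|Δ|=1)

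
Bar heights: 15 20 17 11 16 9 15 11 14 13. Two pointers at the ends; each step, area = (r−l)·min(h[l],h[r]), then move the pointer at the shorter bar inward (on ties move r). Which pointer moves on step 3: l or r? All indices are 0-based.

[0,9] min(15,13)*9=117 best=117 * → r--
[0,8] min(15,14)*8=112 best=117 → r--
[0,7] min(15,11)*7=77 best=117 → r--

r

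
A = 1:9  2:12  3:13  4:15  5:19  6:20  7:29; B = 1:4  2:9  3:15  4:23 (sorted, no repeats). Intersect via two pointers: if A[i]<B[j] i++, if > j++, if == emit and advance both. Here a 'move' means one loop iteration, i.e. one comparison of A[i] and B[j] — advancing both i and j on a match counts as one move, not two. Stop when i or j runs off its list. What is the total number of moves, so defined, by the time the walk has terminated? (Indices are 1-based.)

8 moves

i=1 j=1: 9>4, j++
i=1 j=2: 9==9 emit, i++,j++
i=2 j=3: 12<15, i++
i=3 j=3: 13<15, i++
i=4 j=3: 15==15 emit, i++,j++
i=5 j=4: 19<23, i++
i=6 j=4: 20<23, i++
i=7 j=4: 29>23, j++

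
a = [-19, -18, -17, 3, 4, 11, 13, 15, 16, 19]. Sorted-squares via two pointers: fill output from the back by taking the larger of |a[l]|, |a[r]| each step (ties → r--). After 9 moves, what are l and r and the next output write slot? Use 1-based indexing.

[1,10] |-19|<=|19| out[10]=361 → r--
[1,9] |-19|>|16| out[9]=361 → l++
[2,9] |-18|>|16| out[8]=324 → l++
[3,9] |-17|>|16| out[7]=289 → l++
[4,9] |3|<=|16| out[6]=256 → r--
[4,8] |3|<=|15| out[5]=225 → r--
[4,7] |3|<=|13| out[4]=169 → r--
[4,6] |3|<=|11| out[3]=121 → r--
[4,5] |3|<=|4| out[2]=16 → r--

l=4, r=4, next write slot=1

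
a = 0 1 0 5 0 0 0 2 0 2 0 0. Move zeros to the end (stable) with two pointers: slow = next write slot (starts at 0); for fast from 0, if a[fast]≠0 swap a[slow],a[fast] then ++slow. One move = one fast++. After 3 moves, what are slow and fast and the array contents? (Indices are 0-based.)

(s=0,f=0) a[fast]=0 → fast++
(s=0,f=1) a[fast]=1≠0 swap→a[0]=1 → slow++,fast++
(s=1,f=2) a[fast]=0 → fast++

slow=1, fast=3, a=[1, 0, 0, 5, 0, 0, 0, 2, 0, 2, 0, 0]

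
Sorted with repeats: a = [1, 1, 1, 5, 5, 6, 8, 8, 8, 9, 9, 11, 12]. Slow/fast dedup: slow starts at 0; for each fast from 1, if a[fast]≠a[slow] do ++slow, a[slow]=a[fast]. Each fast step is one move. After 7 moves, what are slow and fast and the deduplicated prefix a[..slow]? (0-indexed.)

slow=0 fast=1: a[fast]=1=a[slow] dup, fast++
slow=0 fast=2: a[fast]=1=a[slow] dup, fast++
slow=0 fast=3: a[fast]=5≠a[slow]=1 write a[1]=5, slow++,fast++
slow=1 fast=4: a[fast]=5=a[slow] dup, fast++
slow=1 fast=5: a[fast]=6≠a[slow]=5 write a[2]=6, slow++,fast++
slow=2 fast=6: a[fast]=8≠a[slow]=6 write a[3]=8, slow++,fast++
slow=3 fast=7: a[fast]=8=a[slow] dup, fast++

slow=3, fast=8, prefix=[1, 5, 6, 8]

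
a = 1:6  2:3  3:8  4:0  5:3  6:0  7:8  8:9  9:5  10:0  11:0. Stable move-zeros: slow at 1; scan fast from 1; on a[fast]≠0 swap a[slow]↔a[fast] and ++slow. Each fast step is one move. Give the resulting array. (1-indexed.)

[6, 3, 8, 3, 8, 9, 5, 0, 0, 0, 0]

(s=1,f=1) a[fast]=6≠0 swap→a[1]=6 → slow++,fast++
(s=2,f=2) a[fast]=3≠0 swap→a[2]=3 → slow++,fast++
(s=3,f=3) a[fast]=8≠0 swap→a[3]=8 → slow++,fast++
(s=4,f=4) a[fast]=0 → fast++
(s=4,f=5) a[fast]=3≠0 swap→a[4]=3 → slow++,fast++
(s=5,f=6) a[fast]=0 → fast++
(s=5,f=7) a[fast]=8≠0 swap→a[5]=8 → slow++,fast++
(s=6,f=8) a[fast]=9≠0 swap→a[6]=9 → slow++,fast++
(s=7,f=9) a[fast]=5≠0 swap→a[7]=5 → slow++,fast++
(s=8,f=10) a[fast]=0 → fast++
(s=8,f=11) a[fast]=0 → fast++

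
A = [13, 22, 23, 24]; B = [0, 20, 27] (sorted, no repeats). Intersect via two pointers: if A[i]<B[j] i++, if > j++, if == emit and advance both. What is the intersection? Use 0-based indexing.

[i=0,j=0] 13>0 → j++
[i=0,j=1] 13<20 → i++
[i=1,j=1] 22>20 → j++
[i=1,j=2] 22<27 → i++
[i=2,j=2] 23<27 → i++
[i=3,j=2] 24<27 → i++

intersection = []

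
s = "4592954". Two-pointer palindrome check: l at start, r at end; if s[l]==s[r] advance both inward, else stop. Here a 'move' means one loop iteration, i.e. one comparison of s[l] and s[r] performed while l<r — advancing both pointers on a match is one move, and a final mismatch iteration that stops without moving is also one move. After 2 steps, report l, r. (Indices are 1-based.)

l=1 r=7: '4'=='4', l++,r--
l=2 r=6: '5'=='5', l++,r--

l=3, r=5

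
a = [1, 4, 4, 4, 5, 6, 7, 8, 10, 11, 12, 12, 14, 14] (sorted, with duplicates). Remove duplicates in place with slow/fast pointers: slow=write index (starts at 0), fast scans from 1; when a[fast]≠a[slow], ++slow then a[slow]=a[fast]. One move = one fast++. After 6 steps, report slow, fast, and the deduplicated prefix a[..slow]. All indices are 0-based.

slow=4, fast=7, prefix=[1, 4, 5, 6, 7]

slow=0 fast=1: a[fast]=4≠a[slow]=1 write a[1]=4, slow++,fast++
slow=1 fast=2: a[fast]=4=a[slow] dup, fast++
slow=1 fast=3: a[fast]=4=a[slow] dup, fast++
slow=1 fast=4: a[fast]=5≠a[slow]=4 write a[2]=5, slow++,fast++
slow=2 fast=5: a[fast]=6≠a[slow]=5 write a[3]=6, slow++,fast++
slow=3 fast=6: a[fast]=7≠a[slow]=6 write a[4]=7, slow++,fast++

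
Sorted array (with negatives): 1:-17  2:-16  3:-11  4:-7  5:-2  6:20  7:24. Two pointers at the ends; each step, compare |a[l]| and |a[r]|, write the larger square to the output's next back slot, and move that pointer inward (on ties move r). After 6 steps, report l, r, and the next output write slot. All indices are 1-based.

[1,7] |-17|<=|24| out[7]=576 → r--
[1,6] |-17|<=|20| out[6]=400 → r--
[1,5] |-17|>|-2| out[5]=289 → l++
[2,5] |-16|>|-2| out[4]=256 → l++
[3,5] |-11|>|-2| out[3]=121 → l++
[4,5] |-7|>|-2| out[2]=49 → l++

l=5, r=5, next write slot=1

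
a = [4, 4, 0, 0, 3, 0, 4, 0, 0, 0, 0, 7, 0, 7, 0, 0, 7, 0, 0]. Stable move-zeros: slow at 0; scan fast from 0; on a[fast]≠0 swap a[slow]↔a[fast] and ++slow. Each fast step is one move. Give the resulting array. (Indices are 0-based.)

[4, 4, 3, 4, 7, 7, 7, 0, 0, 0, 0, 0, 0, 0, 0, 0, 0, 0, 0]

(s=0,f=0) a[fast]=4≠0 swap→a[0]=4 → slow++,fast++
(s=1,f=1) a[fast]=4≠0 swap→a[1]=4 → slow++,fast++
(s=2,f=2) a[fast]=0 → fast++
(s=2,f=3) a[fast]=0 → fast++
(s=2,f=4) a[fast]=3≠0 swap→a[2]=3 → slow++,fast++
(s=3,f=5) a[fast]=0 → fast++
(s=3,f=6) a[fast]=4≠0 swap→a[3]=4 → slow++,fast++
(s=4,f=7) a[fast]=0 → fast++
(s=4,f=8) a[fast]=0 → fast++
(s=4,f=9) a[fast]=0 → fast++
(s=4,f=10) a[fast]=0 → fast++
(s=4,f=11) a[fast]=7≠0 swap→a[4]=7 → slow++,fast++
(s=5,f=12) a[fast]=0 → fast++
(s=5,f=13) a[fast]=7≠0 swap→a[5]=7 → slow++,fast++
(s=6,f=14) a[fast]=0 → fast++
(s=6,f=15) a[fast]=0 → fast++
(s=6,f=16) a[fast]=7≠0 swap→a[6]=7 → slow++,fast++
(s=7,f=17) a[fast]=0 → fast++
(s=7,f=18) a[fast]=0 → fast++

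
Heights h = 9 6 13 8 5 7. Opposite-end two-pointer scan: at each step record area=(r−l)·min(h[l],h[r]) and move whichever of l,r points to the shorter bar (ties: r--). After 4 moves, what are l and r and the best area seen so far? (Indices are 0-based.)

l=1, r=2, best area=35

[0,5] min(9,7)*5=35 best=35 * → r--
[0,4] min(9,5)*4=20 best=35 → r--
[0,3] min(9,8)*3=24 best=35 → r--
[0,2] min(9,13)*2=18 best=35 → l++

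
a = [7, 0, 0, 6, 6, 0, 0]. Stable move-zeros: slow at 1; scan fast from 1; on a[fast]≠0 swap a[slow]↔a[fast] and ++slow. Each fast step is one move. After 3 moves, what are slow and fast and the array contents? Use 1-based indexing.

slow=1 fast=1: a[fast]=7≠0 swap→a[1]=7, slow++,fast++
slow=2 fast=2: a[fast]=0, fast++
slow=2 fast=3: a[fast]=0, fast++

slow=2, fast=4, a=[7, 0, 0, 6, 6, 0, 0]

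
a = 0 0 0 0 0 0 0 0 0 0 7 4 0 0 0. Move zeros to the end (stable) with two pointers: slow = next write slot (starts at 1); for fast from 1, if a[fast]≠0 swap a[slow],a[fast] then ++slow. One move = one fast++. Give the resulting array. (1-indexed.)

(s=1,f=1) a[fast]=0 → fast++
(s=1,f=2) a[fast]=0 → fast++
(s=1,f=3) a[fast]=0 → fast++
(s=1,f=4) a[fast]=0 → fast++
(s=1,f=5) a[fast]=0 → fast++
(s=1,f=6) a[fast]=0 → fast++
(s=1,f=7) a[fast]=0 → fast++
(s=1,f=8) a[fast]=0 → fast++
(s=1,f=9) a[fast]=0 → fast++
(s=1,f=10) a[fast]=0 → fast++
(s=1,f=11) a[fast]=7≠0 swap→a[1]=7 → slow++,fast++
(s=2,f=12) a[fast]=4≠0 swap→a[2]=4 → slow++,fast++
(s=3,f=13) a[fast]=0 → fast++
(s=3,f=14) a[fast]=0 → fast++
(s=3,f=15) a[fast]=0 → fast++

[7, 4, 0, 0, 0, 0, 0, 0, 0, 0, 0, 0, 0, 0, 0]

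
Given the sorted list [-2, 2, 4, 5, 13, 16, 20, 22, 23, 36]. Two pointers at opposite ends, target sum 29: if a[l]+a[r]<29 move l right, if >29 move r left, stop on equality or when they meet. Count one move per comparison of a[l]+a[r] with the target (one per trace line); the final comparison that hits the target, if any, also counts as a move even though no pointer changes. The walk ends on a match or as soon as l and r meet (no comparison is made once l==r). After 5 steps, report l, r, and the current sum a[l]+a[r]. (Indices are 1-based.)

l=1 r=10: -2+36=34 >29, r--
l=1 r=9: -2+23=21 <29, l++
l=2 r=9: 2+23=25 <29, l++
l=3 r=9: 4+23=27 <29, l++
l=4 r=9: 5+23=28 <29, l++

l=5, r=9, sum=36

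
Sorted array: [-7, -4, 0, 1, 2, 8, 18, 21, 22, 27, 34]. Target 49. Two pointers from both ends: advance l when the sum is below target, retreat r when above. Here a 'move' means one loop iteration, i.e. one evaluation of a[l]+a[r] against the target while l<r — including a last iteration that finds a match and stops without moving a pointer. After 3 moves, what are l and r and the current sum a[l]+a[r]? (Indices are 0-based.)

l=3, r=10, sum=35

l=0 r=10: -7+34=27 <49, l++
l=1 r=10: -4+34=30 <49, l++
l=2 r=10: 0+34=34 <49, l++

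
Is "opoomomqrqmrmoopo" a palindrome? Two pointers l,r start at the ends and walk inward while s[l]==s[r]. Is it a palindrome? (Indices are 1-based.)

[1,17] 'o'=='o' → l++,r--
[2,16] 'p'=='p' → l++,r--
[3,15] 'o'=='o' → l++,r--
[4,14] 'o'=='o' → l++,r--
[5,13] 'm'=='m' → l++,r--
[6,12] 'o'!='r' → stop

not a palindrome (mismatch at 6,12)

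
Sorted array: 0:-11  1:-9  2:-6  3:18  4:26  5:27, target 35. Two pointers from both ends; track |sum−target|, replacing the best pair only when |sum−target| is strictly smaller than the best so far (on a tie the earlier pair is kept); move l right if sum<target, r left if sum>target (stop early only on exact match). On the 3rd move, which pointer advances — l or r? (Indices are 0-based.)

[0,5] -11+27=16 d=19 * → l++
[1,5] -9+27=18 d=17 * → l++
[2,5] -6+27=21 d=14 * → l++

l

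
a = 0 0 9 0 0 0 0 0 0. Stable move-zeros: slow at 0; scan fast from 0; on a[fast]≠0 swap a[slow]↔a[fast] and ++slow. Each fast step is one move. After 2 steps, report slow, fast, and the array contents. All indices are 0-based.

slow=0, fast=2, a=[0, 0, 9, 0, 0, 0, 0, 0, 0]

slow=0 fast=0: a[fast]=0, fast++
slow=0 fast=1: a[fast]=0, fast++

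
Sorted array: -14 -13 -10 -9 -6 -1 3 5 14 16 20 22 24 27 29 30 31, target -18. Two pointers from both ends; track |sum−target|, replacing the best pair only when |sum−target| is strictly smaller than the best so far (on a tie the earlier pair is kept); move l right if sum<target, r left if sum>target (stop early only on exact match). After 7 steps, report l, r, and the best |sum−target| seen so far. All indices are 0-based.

l=0 r=16: -14+31=17 d=35 *, r--
l=0 r=15: -14+30=16 d=34 *, r--
l=0 r=14: -14+29=15 d=33 *, r--
l=0 r=13: -14+27=13 d=31 *, r--
l=0 r=12: -14+24=10 d=28 *, r--
l=0 r=11: -14+22=8 d=26 *, r--
l=0 r=10: -14+20=6 d=24 *, r--

l=0, r=9, best |Δ|=24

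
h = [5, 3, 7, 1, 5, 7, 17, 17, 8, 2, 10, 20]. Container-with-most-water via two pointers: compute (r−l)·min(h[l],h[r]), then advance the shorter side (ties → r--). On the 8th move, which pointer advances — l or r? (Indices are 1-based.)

l

[1,12] min(5,20)*11=55 best=55 * → l++
[2,12] min(3,20)*10=30 best=55 → l++
[3,12] min(7,20)*9=63 best=63 * → l++
[4,12] min(1,20)*8=8 best=63 → l++
[5,12] min(5,20)*7=35 best=63 → l++
[6,12] min(7,20)*6=42 best=63 → l++
[7,12] min(17,20)*5=85 best=85 * → l++
[8,12] min(17,20)*4=68 best=85 → l++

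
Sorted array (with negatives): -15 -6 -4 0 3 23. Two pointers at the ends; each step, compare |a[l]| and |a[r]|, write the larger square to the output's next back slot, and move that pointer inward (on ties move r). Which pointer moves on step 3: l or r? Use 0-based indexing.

[0,5] |-15|<=|23| out[5]=529 → r--
[0,4] |-15|>|3| out[4]=225 → l++
[1,4] |-6|>|3| out[3]=36 → l++

l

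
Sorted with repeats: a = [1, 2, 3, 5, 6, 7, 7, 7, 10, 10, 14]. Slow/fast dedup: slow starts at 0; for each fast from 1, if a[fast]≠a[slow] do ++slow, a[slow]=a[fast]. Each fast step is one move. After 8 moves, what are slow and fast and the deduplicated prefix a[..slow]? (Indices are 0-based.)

(s=0,f=1) a[fast]=2≠a[slow]=1 write a[1]=2 → slow++,fast++
(s=1,f=2) a[fast]=3≠a[slow]=2 write a[2]=3 → slow++,fast++
(s=2,f=3) a[fast]=5≠a[slow]=3 write a[3]=5 → slow++,fast++
(s=3,f=4) a[fast]=6≠a[slow]=5 write a[4]=6 → slow++,fast++
(s=4,f=5) a[fast]=7≠a[slow]=6 write a[5]=7 → slow++,fast++
(s=5,f=6) a[fast]=7=a[slow] dup → fast++
(s=5,f=7) a[fast]=7=a[slow] dup → fast++
(s=5,f=8) a[fast]=10≠a[slow]=7 write a[6]=10 → slow++,fast++

slow=6, fast=9, prefix=[1, 2, 3, 5, 6, 7, 10]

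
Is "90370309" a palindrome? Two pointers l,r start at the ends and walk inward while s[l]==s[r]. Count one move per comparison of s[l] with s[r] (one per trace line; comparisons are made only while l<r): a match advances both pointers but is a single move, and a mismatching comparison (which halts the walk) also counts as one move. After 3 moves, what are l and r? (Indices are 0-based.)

l=3, r=4

l=0 r=7: '9'=='9', l++,r--
l=1 r=6: '0'=='0', l++,r--
l=2 r=5: '3'=='3', l++,r--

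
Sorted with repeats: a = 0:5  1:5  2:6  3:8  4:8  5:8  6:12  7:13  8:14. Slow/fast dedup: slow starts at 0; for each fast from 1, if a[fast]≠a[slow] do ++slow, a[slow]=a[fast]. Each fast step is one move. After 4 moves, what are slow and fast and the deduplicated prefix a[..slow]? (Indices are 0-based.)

slow=2, fast=5, prefix=[5, 6, 8]

(s=0,f=1) a[fast]=5=a[slow] dup → fast++
(s=0,f=2) a[fast]=6≠a[slow]=5 write a[1]=6 → slow++,fast++
(s=1,f=3) a[fast]=8≠a[slow]=6 write a[2]=8 → slow++,fast++
(s=2,f=4) a[fast]=8=a[slow] dup → fast++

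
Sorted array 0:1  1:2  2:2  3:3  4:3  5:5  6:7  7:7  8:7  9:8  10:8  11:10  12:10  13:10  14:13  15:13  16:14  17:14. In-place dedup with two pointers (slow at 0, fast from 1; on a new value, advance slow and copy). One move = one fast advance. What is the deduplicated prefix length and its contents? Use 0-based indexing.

length 9; prefix = [1, 2, 3, 5, 7, 8, 10, 13, 14]

slow=0 fast=1: a[fast]=2≠a[slow]=1 write a[1]=2, slow++,fast++
slow=1 fast=2: a[fast]=2=a[slow] dup, fast++
slow=1 fast=3: a[fast]=3≠a[slow]=2 write a[2]=3, slow++,fast++
slow=2 fast=4: a[fast]=3=a[slow] dup, fast++
slow=2 fast=5: a[fast]=5≠a[slow]=3 write a[3]=5, slow++,fast++
slow=3 fast=6: a[fast]=7≠a[slow]=5 write a[4]=7, slow++,fast++
slow=4 fast=7: a[fast]=7=a[slow] dup, fast++
slow=4 fast=8: a[fast]=7=a[slow] dup, fast++
slow=4 fast=9: a[fast]=8≠a[slow]=7 write a[5]=8, slow++,fast++
slow=5 fast=10: a[fast]=8=a[slow] dup, fast++
slow=5 fast=11: a[fast]=10≠a[slow]=8 write a[6]=10, slow++,fast++
slow=6 fast=12: a[fast]=10=a[slow] dup, fast++
slow=6 fast=13: a[fast]=10=a[slow] dup, fast++
slow=6 fast=14: a[fast]=13≠a[slow]=10 write a[7]=13, slow++,fast++
slow=7 fast=15: a[fast]=13=a[slow] dup, fast++
slow=7 fast=16: a[fast]=14≠a[slow]=13 write a[8]=14, slow++,fast++
slow=8 fast=17: a[fast]=14=a[slow] dup, fast++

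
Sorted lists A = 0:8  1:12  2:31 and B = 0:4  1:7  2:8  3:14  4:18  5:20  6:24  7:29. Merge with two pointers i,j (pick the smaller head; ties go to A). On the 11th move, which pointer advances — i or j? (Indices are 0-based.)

i

[i=0,j=0] A[i]=8>B[j]=4 take 4 → j++
[i=0,j=1] A[i]=8>B[j]=7 take 7 → j++
[i=0,j=2] A[i]=8<=B[j]=8 take 8 → i++
[i=1,j=2] A[i]=12>B[j]=8 take 8 → j++
[i=1,j=3] A[i]=12<=B[j]=14 take 12 → i++
[i=2,j=3] A[i]=31>B[j]=14 take 14 → j++
[i=2,j=4] A[i]=31>B[j]=18 take 18 → j++
[i=2,j=5] A[i]=31>B[j]=20 take 20 → j++
[i=2,j=6] A[i]=31>B[j]=24 take 24 → j++
[i=2,j=7] A[i]=31>B[j]=29 take 29 → j++
[i=2,j=8] B done, take A[i]=31 → i++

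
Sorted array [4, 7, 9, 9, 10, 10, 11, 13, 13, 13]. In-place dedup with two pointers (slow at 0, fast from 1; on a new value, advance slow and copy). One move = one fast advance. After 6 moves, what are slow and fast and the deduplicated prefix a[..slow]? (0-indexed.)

slow=4, fast=7, prefix=[4, 7, 9, 10, 11]

slow=0 fast=1: a[fast]=7≠a[slow]=4 write a[1]=7, slow++,fast++
slow=1 fast=2: a[fast]=9≠a[slow]=7 write a[2]=9, slow++,fast++
slow=2 fast=3: a[fast]=9=a[slow] dup, fast++
slow=2 fast=4: a[fast]=10≠a[slow]=9 write a[3]=10, slow++,fast++
slow=3 fast=5: a[fast]=10=a[slow] dup, fast++
slow=3 fast=6: a[fast]=11≠a[slow]=10 write a[4]=11, slow++,fast++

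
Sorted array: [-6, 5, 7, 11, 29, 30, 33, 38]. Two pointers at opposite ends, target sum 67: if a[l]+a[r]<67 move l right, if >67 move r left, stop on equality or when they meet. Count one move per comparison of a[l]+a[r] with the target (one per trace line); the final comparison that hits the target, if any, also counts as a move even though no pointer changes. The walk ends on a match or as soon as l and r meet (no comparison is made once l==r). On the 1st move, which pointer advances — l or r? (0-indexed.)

l=0 r=7: -6+38=32 <67, l++

l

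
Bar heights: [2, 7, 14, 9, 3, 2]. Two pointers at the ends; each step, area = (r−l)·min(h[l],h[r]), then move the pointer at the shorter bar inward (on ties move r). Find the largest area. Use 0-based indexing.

max area = 14

[0,5] min(2,2)*5=10 best=10 * → r--
[0,4] min(2,3)*4=8 best=10 → l++
[1,4] min(7,3)*3=9 best=10 → r--
[1,3] min(7,9)*2=14 best=14 * → l++
[2,3] min(14,9)*1=9 best=14 → r--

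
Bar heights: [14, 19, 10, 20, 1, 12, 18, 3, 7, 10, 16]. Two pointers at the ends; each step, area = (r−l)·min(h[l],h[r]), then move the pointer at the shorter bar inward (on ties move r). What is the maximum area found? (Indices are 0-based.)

max area = 144

l=0 r=10: min(14,16)*10=140 best=140 *, l++
l=1 r=10: min(19,16)*9=144 best=144 *, r--
l=1 r=9: min(19,10)*8=80 best=144, r--
l=1 r=8: min(19,7)*7=49 best=144, r--
l=1 r=7: min(19,3)*6=18 best=144, r--
l=1 r=6: min(19,18)*5=90 best=144, r--
l=1 r=5: min(19,12)*4=48 best=144, r--
l=1 r=4: min(19,1)*3=3 best=144, r--
l=1 r=3: min(19,20)*2=38 best=144, l++
l=2 r=3: min(10,20)*1=10 best=144, l++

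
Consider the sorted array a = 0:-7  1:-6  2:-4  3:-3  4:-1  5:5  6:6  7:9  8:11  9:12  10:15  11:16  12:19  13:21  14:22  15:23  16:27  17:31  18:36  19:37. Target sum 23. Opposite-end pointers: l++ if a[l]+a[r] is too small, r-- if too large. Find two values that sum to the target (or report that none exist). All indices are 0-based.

[0,19] -7+37=30 >23 → r--
[0,18] -7+36=29 >23 → r--
[0,17] -7+31=24 >23 → r--
[0,16] -7+27=20 <23 → l++
[1,16] -6+27=21 <23 → l++
[2,16] -4+27=23 → found

(-4, 27)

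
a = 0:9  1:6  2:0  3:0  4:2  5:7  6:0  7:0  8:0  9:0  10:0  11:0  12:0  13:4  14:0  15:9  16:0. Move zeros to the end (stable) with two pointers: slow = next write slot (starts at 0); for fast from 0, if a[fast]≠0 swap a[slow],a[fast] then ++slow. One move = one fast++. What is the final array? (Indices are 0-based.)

(s=0,f=0) a[fast]=9≠0 swap→a[0]=9 → slow++,fast++
(s=1,f=1) a[fast]=6≠0 swap→a[1]=6 → slow++,fast++
(s=2,f=2) a[fast]=0 → fast++
(s=2,f=3) a[fast]=0 → fast++
(s=2,f=4) a[fast]=2≠0 swap→a[2]=2 → slow++,fast++
(s=3,f=5) a[fast]=7≠0 swap→a[3]=7 → slow++,fast++
(s=4,f=6) a[fast]=0 → fast++
(s=4,f=7) a[fast]=0 → fast++
(s=4,f=8) a[fast]=0 → fast++
(s=4,f=9) a[fast]=0 → fast++
(s=4,f=10) a[fast]=0 → fast++
(s=4,f=11) a[fast]=0 → fast++
(s=4,f=12) a[fast]=0 → fast++
(s=4,f=13) a[fast]=4≠0 swap→a[4]=4 → slow++,fast++
(s=5,f=14) a[fast]=0 → fast++
(s=5,f=15) a[fast]=9≠0 swap→a[5]=9 → slow++,fast++
(s=6,f=16) a[fast]=0 → fast++

[9, 6, 2, 7, 4, 9, 0, 0, 0, 0, 0, 0, 0, 0, 0, 0, 0]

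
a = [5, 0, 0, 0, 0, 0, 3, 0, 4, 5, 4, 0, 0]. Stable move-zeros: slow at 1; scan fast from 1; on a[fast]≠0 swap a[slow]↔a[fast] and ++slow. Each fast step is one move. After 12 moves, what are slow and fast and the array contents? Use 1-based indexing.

slow=6, fast=13, a=[5, 3, 4, 5, 4, 0, 0, 0, 0, 0, 0, 0, 0]

(s=1,f=1) a[fast]=5≠0 swap→a[1]=5 → slow++,fast++
(s=2,f=2) a[fast]=0 → fast++
(s=2,f=3) a[fast]=0 → fast++
(s=2,f=4) a[fast]=0 → fast++
(s=2,f=5) a[fast]=0 → fast++
(s=2,f=6) a[fast]=0 → fast++
(s=2,f=7) a[fast]=3≠0 swap→a[2]=3 → slow++,fast++
(s=3,f=8) a[fast]=0 → fast++
(s=3,f=9) a[fast]=4≠0 swap→a[3]=4 → slow++,fast++
(s=4,f=10) a[fast]=5≠0 swap→a[4]=5 → slow++,fast++
(s=5,f=11) a[fast]=4≠0 swap→a[5]=4 → slow++,fast++
(s=6,f=12) a[fast]=0 → fast++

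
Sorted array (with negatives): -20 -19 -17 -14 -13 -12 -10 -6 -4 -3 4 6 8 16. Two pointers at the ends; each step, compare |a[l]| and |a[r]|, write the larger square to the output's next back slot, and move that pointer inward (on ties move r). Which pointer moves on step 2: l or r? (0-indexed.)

[0,13] |-20|>|16| out[13]=400 → l++
[1,13] |-19|>|16| out[12]=361 → l++

l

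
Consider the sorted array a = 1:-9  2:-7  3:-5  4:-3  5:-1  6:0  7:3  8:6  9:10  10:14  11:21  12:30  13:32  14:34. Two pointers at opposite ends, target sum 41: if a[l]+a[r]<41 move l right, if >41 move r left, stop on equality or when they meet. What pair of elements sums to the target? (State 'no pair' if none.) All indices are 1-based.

no pair

[1,14] -9+34=25 <41 → l++
[2,14] -7+34=27 <41 → l++
[3,14] -5+34=29 <41 → l++
[4,14] -3+34=31 <41 → l++
[5,14] -1+34=33 <41 → l++
[6,14] 0+34=34 <41 → l++
[7,14] 3+34=37 <41 → l++
[8,14] 6+34=40 <41 → l++
[9,14] 10+34=44 >41 → r--
[9,13] 10+32=42 >41 → r--
[9,12] 10+30=40 <41 → l++
[10,12] 14+30=44 >41 → r--
[10,11] 14+21=35 <41 → l++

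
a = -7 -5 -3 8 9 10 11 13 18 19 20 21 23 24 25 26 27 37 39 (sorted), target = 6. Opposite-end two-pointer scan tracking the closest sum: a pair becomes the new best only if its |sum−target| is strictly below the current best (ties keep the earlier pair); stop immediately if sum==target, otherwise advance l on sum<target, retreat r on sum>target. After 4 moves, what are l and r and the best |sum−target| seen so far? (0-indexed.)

l=0, r=14, best |Δ|=13

l=0 r=18: -7+39=32 d=26 *, r--
l=0 r=17: -7+37=30 d=24 *, r--
l=0 r=16: -7+27=20 d=14 *, r--
l=0 r=15: -7+26=19 d=13 *, r--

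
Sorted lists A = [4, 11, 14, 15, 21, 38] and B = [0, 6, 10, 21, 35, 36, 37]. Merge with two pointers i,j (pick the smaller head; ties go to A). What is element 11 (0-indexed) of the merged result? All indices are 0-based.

i=0 j=0: A[i]=4>B[j]=0 take 0, j++
i=0 j=1: A[i]=4<=B[j]=6 take 4, i++
i=1 j=1: A[i]=11>B[j]=6 take 6, j++
i=1 j=2: A[i]=11>B[j]=10 take 10, j++
i=1 j=3: A[i]=11<=B[j]=21 take 11, i++
i=2 j=3: A[i]=14<=B[j]=21 take 14, i++
i=3 j=3: A[i]=15<=B[j]=21 take 15, i++
i=4 j=3: A[i]=21<=B[j]=21 take 21, i++
i=5 j=3: A[i]=38>B[j]=21 take 21, j++
i=5 j=4: A[i]=38>B[j]=35 take 35, j++
i=5 j=5: A[i]=38>B[j]=36 take 36, j++
i=5 j=6: A[i]=38>B[j]=37 take 37, j++
i=5 j=7: B done, take A[i]=38, i++

merged[11] = 37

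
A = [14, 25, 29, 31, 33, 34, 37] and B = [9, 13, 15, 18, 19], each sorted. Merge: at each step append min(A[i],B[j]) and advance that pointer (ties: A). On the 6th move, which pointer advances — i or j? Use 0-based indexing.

i=0 j=0: A[i]=14>B[j]=9 take 9, j++
i=0 j=1: A[i]=14>B[j]=13 take 13, j++
i=0 j=2: A[i]=14<=B[j]=15 take 14, i++
i=1 j=2: A[i]=25>B[j]=15 take 15, j++
i=1 j=3: A[i]=25>B[j]=18 take 18, j++
i=1 j=4: A[i]=25>B[j]=19 take 19, j++

j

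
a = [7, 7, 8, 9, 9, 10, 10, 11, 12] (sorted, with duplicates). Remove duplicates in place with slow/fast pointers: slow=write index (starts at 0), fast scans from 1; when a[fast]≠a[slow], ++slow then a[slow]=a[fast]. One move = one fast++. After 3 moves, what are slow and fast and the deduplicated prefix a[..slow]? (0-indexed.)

slow=2, fast=4, prefix=[7, 8, 9]

slow=0 fast=1: a[fast]=7=a[slow] dup, fast++
slow=0 fast=2: a[fast]=8≠a[slow]=7 write a[1]=8, slow++,fast++
slow=1 fast=3: a[fast]=9≠a[slow]=8 write a[2]=9, slow++,fast++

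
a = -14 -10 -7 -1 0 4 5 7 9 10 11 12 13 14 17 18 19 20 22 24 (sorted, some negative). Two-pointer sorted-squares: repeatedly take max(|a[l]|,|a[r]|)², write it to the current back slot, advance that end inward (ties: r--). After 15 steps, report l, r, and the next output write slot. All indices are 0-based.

l=2, r=6, next write slot=4

[0,19] |-14|<=|24| out[19]=576 → r--
[0,18] |-14|<=|22| out[18]=484 → r--
[0,17] |-14|<=|20| out[17]=400 → r--
[0,16] |-14|<=|19| out[16]=361 → r--
[0,15] |-14|<=|18| out[15]=324 → r--
[0,14] |-14|<=|17| out[14]=289 → r--
[0,13] |-14|<=|14| out[13]=196 → r--
[0,12] |-14|>|13| out[12]=196 → l++
[1,12] |-10|<=|13| out[11]=169 → r--
[1,11] |-10|<=|12| out[10]=144 → r--
[1,10] |-10|<=|11| out[9]=121 → r--
[1,9] |-10|<=|10| out[8]=100 → r--
[1,8] |-10|>|9| out[7]=100 → l++
[2,8] |-7|<=|9| out[6]=81 → r--
[2,7] |-7|<=|7| out[5]=49 → r--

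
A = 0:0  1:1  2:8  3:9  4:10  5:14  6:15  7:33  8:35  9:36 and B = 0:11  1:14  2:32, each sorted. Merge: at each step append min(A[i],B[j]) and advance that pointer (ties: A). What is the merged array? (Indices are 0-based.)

[i=0,j=0] A[i]=0<=B[j]=11 take 0 → i++
[i=1,j=0] A[i]=1<=B[j]=11 take 1 → i++
[i=2,j=0] A[i]=8<=B[j]=11 take 8 → i++
[i=3,j=0] A[i]=9<=B[j]=11 take 9 → i++
[i=4,j=0] A[i]=10<=B[j]=11 take 10 → i++
[i=5,j=0] A[i]=14>B[j]=11 take 11 → j++
[i=5,j=1] A[i]=14<=B[j]=14 take 14 → i++
[i=6,j=1] A[i]=15>B[j]=14 take 14 → j++
[i=6,j=2] A[i]=15<=B[j]=32 take 15 → i++
[i=7,j=2] A[i]=33>B[j]=32 take 32 → j++
[i=7,j=3] B done, take A[i]=33 → i++
[i=8,j=3] B done, take A[i]=35 → i++
[i=9,j=3] B done, take A[i]=36 → i++

[0, 1, 8, 9, 10, 11, 14, 14, 15, 32, 33, 35, 36]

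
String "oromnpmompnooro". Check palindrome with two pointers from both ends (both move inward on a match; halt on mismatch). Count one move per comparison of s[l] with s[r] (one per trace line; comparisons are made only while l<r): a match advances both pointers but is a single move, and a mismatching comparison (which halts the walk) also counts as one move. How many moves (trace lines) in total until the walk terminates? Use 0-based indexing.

l=0 r=14: 'o'=='o', l++,r--
l=1 r=13: 'r'=='r', l++,r--
l=2 r=12: 'o'=='o', l++,r--
l=3 r=11: 'm'!='o', stop

4 moves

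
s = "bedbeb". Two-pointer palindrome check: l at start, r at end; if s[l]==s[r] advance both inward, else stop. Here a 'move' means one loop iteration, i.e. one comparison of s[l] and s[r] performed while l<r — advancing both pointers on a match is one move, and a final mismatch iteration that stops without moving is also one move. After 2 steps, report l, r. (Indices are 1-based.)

l=3, r=4

l=1 r=6: 'b'=='b', l++,r--
l=2 r=5: 'e'=='e', l++,r--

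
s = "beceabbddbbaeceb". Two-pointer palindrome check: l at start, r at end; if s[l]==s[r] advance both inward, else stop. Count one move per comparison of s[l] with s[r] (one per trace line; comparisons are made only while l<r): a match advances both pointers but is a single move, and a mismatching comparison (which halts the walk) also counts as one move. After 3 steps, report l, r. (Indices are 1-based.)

[1,16] 'b'=='b' → l++,r--
[2,15] 'e'=='e' → l++,r--
[3,14] 'c'=='c' → l++,r--

l=4, r=13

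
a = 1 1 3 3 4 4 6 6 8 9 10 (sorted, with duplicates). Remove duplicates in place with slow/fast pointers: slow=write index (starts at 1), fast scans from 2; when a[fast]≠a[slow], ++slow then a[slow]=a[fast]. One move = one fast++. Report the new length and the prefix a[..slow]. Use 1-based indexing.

slow=1 fast=2: a[fast]=1=a[slow] dup, fast++
slow=1 fast=3: a[fast]=3≠a[slow]=1 write a[2]=3, slow++,fast++
slow=2 fast=4: a[fast]=3=a[slow] dup, fast++
slow=2 fast=5: a[fast]=4≠a[slow]=3 write a[3]=4, slow++,fast++
slow=3 fast=6: a[fast]=4=a[slow] dup, fast++
slow=3 fast=7: a[fast]=6≠a[slow]=4 write a[4]=6, slow++,fast++
slow=4 fast=8: a[fast]=6=a[slow] dup, fast++
slow=4 fast=9: a[fast]=8≠a[slow]=6 write a[5]=8, slow++,fast++
slow=5 fast=10: a[fast]=9≠a[slow]=8 write a[6]=9, slow++,fast++
slow=6 fast=11: a[fast]=10≠a[slow]=9 write a[7]=10, slow++,fast++

length 7; prefix = [1, 3, 4, 6, 8, 9, 10]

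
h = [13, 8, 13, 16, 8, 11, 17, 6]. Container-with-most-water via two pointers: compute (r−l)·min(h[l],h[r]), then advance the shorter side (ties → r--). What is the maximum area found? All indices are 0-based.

max area = 78

l=0 r=7: min(13,6)*7=42 best=42 *, r--
l=0 r=6: min(13,17)*6=78 best=78 *, l++
l=1 r=6: min(8,17)*5=40 best=78, l++
l=2 r=6: min(13,17)*4=52 best=78, l++
l=3 r=6: min(16,17)*3=48 best=78, l++
l=4 r=6: min(8,17)*2=16 best=78, l++
l=5 r=6: min(11,17)*1=11 best=78, l++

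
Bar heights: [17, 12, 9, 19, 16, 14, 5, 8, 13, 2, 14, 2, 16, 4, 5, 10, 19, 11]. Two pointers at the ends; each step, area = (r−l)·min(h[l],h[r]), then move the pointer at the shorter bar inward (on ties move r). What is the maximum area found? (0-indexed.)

l=0 r=17: min(17,11)*17=187 best=187 *, r--
l=0 r=16: min(17,19)*16=272 best=272 *, l++
l=1 r=16: min(12,19)*15=180 best=272, l++
l=2 r=16: min(9,19)*14=126 best=272, l++
l=3 r=16: min(19,19)*13=247 best=272, r--
l=3 r=15: min(19,10)*12=120 best=272, r--
l=3 r=14: min(19,5)*11=55 best=272, r--
l=3 r=13: min(19,4)*10=40 best=272, r--
l=3 r=12: min(19,16)*9=144 best=272, r--
l=3 r=11: min(19,2)*8=16 best=272, r--
l=3 r=10: min(19,14)*7=98 best=272, r--
l=3 r=9: min(19,2)*6=12 best=272, r--
l=3 r=8: min(19,13)*5=65 best=272, r--
l=3 r=7: min(19,8)*4=32 best=272, r--
l=3 r=6: min(19,5)*3=15 best=272, r--
l=3 r=5: min(19,14)*2=28 best=272, r--
l=3 r=4: min(19,16)*1=16 best=272, r--

max area = 272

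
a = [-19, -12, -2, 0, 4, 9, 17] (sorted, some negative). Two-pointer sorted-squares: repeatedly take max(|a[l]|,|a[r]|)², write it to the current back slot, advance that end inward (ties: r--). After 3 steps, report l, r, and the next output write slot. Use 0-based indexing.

[0,6] |-19|>|17| out[6]=361 → l++
[1,6] |-12|<=|17| out[5]=289 → r--
[1,5] |-12|>|9| out[4]=144 → l++

l=2, r=5, next write slot=3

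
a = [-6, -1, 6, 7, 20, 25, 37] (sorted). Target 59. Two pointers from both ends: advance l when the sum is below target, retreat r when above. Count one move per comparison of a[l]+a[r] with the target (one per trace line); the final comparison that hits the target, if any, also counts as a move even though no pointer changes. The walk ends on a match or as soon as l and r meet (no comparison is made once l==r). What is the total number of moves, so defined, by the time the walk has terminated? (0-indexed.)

[0,6] -6+37=31 <59 → l++
[1,6] -1+37=36 <59 → l++
[2,6] 6+37=43 <59 → l++
[3,6] 7+37=44 <59 → l++
[4,6] 20+37=57 <59 → l++
[5,6] 25+37=62 >59 → r--

6 moves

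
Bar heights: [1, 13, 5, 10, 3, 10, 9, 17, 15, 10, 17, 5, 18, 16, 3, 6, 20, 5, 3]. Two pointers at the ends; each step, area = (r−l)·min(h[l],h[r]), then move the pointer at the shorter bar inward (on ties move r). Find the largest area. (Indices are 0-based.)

l=0 r=18: min(1,3)*18=18 best=18 *, l++
l=1 r=18: min(13,3)*17=51 best=51 *, r--
l=1 r=17: min(13,5)*16=80 best=80 *, r--
l=1 r=16: min(13,20)*15=195 best=195 *, l++
l=2 r=16: min(5,20)*14=70 best=195, l++
l=3 r=16: min(10,20)*13=130 best=195, l++
l=4 r=16: min(3,20)*12=36 best=195, l++
l=5 r=16: min(10,20)*11=110 best=195, l++
l=6 r=16: min(9,20)*10=90 best=195, l++
l=7 r=16: min(17,20)*9=153 best=195, l++
l=8 r=16: min(15,20)*8=120 best=195, l++
l=9 r=16: min(10,20)*7=70 best=195, l++
l=10 r=16: min(17,20)*6=102 best=195, l++
l=11 r=16: min(5,20)*5=25 best=195, l++
l=12 r=16: min(18,20)*4=72 best=195, l++
l=13 r=16: min(16,20)*3=48 best=195, l++
l=14 r=16: min(3,20)*2=6 best=195, l++
l=15 r=16: min(6,20)*1=6 best=195, l++

max area = 195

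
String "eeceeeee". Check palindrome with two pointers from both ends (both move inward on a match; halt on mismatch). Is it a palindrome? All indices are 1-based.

l=1 r=8: 'e'=='e', l++,r--
l=2 r=7: 'e'=='e', l++,r--
l=3 r=6: 'c'!='e', stop

not a palindrome (mismatch at 3,6)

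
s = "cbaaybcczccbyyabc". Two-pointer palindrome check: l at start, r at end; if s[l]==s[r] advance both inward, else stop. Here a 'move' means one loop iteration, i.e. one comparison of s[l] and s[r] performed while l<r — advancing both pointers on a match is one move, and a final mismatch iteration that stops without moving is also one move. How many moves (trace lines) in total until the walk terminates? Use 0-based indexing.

[0,16] 'c'=='c' → l++,r--
[1,15] 'b'=='b' → l++,r--
[2,14] 'a'=='a' → l++,r--
[3,13] 'a'!='y' → stop

4 moves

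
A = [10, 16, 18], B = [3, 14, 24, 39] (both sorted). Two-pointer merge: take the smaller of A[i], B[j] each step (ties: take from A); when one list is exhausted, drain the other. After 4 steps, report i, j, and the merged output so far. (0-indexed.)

[i=0,j=0] A[i]=10>B[j]=3 take 3 → j++
[i=0,j=1] A[i]=10<=B[j]=14 take 10 → i++
[i=1,j=1] A[i]=16>B[j]=14 take 14 → j++
[i=1,j=2] A[i]=16<=B[j]=24 take 16 → i++

i=2, j=2, merged so far=[3, 10, 14, 16]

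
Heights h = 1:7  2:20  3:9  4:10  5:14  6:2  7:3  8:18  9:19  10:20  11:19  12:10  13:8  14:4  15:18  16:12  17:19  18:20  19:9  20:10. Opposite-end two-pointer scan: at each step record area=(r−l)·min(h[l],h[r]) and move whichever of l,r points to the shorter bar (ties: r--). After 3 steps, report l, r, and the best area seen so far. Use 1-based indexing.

l=2, r=18, best area=180

[1,20] min(7,10)*19=133 best=133 * → l++
[2,20] min(20,10)*18=180 best=180 * → r--
[2,19] min(20,9)*17=153 best=180 → r--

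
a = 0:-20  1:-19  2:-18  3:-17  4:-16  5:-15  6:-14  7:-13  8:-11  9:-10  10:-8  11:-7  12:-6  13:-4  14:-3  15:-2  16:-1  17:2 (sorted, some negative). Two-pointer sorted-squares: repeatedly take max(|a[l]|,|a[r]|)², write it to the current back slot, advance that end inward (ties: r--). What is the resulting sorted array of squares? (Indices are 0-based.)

l=0 r=17: |-20|>|2| out[17]=400, l++
l=1 r=17: |-19|>|2| out[16]=361, l++
l=2 r=17: |-18|>|2| out[15]=324, l++
l=3 r=17: |-17|>|2| out[14]=289, l++
l=4 r=17: |-16|>|2| out[13]=256, l++
l=5 r=17: |-15|>|2| out[12]=225, l++
l=6 r=17: |-14|>|2| out[11]=196, l++
l=7 r=17: |-13|>|2| out[10]=169, l++
l=8 r=17: |-11|>|2| out[9]=121, l++
l=9 r=17: |-10|>|2| out[8]=100, l++
l=10 r=17: |-8|>|2| out[7]=64, l++
l=11 r=17: |-7|>|2| out[6]=49, l++
l=12 r=17: |-6|>|2| out[5]=36, l++
l=13 r=17: |-4|>|2| out[4]=16, l++
l=14 r=17: |-3|>|2| out[3]=9, l++
l=15 r=17: |-2|<=|2| out[2]=4, r--
l=15 r=16: |-2|>|-1| out[1]=4, l++
l=16 r=16: |-1|<=|-1| out[0]=1, r--

[1, 4, 4, 9, 16, 36, 49, 64, 100, 121, 169, 196, 225, 256, 289, 324, 361, 400]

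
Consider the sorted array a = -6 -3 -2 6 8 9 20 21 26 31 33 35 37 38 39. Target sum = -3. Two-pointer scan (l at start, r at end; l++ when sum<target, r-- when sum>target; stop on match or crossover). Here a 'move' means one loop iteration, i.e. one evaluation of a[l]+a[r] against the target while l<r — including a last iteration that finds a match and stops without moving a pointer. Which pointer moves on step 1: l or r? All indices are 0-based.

[0,14] -6+39=33 >-3 → r--

r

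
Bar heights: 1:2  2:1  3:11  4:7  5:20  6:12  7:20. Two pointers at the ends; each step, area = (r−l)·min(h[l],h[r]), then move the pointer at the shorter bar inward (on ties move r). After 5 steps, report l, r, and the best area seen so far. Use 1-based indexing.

l=1 r=7: min(2,20)*6=12 best=12 *, l++
l=2 r=7: min(1,20)*5=5 best=12, l++
l=3 r=7: min(11,20)*4=44 best=44 *, l++
l=4 r=7: min(7,20)*3=21 best=44, l++
l=5 r=7: min(20,20)*2=40 best=44, r--

l=5, r=6, best area=44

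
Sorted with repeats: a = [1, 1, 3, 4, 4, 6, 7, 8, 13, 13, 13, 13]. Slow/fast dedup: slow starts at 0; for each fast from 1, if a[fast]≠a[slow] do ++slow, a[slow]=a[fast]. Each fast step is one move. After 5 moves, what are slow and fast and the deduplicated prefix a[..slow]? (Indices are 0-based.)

slow=0 fast=1: a[fast]=1=a[slow] dup, fast++
slow=0 fast=2: a[fast]=3≠a[slow]=1 write a[1]=3, slow++,fast++
slow=1 fast=3: a[fast]=4≠a[slow]=3 write a[2]=4, slow++,fast++
slow=2 fast=4: a[fast]=4=a[slow] dup, fast++
slow=2 fast=5: a[fast]=6≠a[slow]=4 write a[3]=6, slow++,fast++

slow=3, fast=6, prefix=[1, 3, 4, 6]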